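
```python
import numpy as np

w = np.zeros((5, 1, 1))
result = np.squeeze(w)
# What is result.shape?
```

(5,)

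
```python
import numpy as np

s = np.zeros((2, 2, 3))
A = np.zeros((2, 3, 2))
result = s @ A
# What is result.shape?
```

(2, 2, 2)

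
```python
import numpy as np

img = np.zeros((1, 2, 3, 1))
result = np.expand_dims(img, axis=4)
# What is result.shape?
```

(1, 2, 3, 1, 1)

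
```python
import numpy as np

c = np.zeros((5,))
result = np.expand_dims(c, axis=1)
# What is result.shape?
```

(5, 1)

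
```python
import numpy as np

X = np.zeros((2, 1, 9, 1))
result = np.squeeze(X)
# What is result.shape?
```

(2, 9)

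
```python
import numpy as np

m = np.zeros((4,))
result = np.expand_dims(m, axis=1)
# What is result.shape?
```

(4, 1)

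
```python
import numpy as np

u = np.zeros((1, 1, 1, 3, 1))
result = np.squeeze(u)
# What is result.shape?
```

(3,)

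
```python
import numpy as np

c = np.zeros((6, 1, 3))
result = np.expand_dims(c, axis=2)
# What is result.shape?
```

(6, 1, 1, 3)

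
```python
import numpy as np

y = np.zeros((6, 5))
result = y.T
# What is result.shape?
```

(5, 6)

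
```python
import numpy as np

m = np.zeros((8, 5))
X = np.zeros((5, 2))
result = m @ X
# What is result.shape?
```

(8, 2)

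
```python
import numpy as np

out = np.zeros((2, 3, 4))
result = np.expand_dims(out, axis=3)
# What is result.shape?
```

(2, 3, 4, 1)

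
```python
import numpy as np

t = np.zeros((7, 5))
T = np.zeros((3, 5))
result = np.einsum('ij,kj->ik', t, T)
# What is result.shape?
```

(7, 3)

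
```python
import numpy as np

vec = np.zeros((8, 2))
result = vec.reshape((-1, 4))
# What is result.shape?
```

(4, 4)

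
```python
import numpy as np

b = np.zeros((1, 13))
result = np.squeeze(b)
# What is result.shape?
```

(13,)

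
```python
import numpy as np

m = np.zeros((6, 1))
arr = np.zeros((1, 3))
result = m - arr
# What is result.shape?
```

(6, 3)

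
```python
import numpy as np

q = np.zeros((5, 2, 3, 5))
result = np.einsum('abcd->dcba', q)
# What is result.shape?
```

(5, 3, 2, 5)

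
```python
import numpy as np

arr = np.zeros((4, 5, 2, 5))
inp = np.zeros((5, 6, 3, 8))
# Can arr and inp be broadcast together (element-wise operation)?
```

No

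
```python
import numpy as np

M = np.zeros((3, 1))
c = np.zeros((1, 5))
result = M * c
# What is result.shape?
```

(3, 5)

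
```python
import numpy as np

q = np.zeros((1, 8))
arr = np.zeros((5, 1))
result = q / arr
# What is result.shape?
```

(5, 8)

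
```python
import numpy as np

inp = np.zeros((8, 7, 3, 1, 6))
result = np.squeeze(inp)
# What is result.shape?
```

(8, 7, 3, 6)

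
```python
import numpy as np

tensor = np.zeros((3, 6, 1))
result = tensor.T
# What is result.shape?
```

(1, 6, 3)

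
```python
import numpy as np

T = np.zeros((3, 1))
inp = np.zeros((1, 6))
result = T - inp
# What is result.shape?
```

(3, 6)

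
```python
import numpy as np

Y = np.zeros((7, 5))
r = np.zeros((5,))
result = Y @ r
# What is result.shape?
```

(7,)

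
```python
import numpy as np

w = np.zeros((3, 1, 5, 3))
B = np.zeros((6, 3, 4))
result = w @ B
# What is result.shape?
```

(3, 6, 5, 4)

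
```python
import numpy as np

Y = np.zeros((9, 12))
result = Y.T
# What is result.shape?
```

(12, 9)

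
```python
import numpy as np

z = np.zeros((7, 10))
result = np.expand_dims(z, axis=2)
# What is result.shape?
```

(7, 10, 1)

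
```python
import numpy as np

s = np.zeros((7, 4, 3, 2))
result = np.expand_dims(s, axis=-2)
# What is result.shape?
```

(7, 4, 3, 1, 2)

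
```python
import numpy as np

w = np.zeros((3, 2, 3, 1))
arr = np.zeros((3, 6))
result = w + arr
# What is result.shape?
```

(3, 2, 3, 6)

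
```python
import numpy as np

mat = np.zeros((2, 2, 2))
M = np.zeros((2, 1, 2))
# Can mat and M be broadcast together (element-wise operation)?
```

Yes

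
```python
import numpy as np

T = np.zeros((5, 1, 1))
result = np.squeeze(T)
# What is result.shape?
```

(5,)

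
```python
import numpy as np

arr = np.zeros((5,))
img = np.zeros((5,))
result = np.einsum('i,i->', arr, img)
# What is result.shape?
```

()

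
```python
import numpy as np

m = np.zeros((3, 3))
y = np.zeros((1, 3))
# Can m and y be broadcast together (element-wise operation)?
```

Yes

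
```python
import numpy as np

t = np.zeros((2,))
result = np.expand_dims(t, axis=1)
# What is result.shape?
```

(2, 1)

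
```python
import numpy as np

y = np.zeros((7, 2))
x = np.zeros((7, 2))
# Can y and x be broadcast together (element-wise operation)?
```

Yes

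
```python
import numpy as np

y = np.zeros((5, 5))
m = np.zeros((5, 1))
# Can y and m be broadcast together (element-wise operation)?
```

Yes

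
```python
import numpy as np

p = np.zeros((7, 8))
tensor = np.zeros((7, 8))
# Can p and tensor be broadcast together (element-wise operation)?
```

Yes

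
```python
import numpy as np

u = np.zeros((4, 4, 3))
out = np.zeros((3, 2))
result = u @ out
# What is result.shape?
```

(4, 4, 2)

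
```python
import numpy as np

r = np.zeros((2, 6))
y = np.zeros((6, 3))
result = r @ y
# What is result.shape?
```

(2, 3)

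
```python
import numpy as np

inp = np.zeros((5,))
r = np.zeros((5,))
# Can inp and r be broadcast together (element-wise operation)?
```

Yes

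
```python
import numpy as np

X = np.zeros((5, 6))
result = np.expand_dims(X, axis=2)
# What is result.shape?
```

(5, 6, 1)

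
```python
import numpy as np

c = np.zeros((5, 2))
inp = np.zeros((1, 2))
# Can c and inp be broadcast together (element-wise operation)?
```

Yes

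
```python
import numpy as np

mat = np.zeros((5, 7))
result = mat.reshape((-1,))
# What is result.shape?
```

(35,)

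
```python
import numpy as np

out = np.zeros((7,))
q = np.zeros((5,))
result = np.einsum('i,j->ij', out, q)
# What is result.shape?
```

(7, 5)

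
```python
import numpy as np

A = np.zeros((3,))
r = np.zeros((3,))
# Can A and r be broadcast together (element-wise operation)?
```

Yes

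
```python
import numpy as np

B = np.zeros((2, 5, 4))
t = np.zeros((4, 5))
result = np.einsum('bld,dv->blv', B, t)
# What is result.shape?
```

(2, 5, 5)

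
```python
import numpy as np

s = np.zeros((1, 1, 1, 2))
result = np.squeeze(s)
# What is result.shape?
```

(2,)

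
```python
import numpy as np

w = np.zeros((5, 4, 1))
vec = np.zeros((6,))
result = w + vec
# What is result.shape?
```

(5, 4, 6)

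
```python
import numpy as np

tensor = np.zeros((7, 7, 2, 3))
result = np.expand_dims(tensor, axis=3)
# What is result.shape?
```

(7, 7, 2, 1, 3)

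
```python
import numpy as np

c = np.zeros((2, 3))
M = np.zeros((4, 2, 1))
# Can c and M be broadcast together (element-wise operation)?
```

Yes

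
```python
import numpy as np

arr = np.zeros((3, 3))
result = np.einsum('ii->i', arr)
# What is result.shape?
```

(3,)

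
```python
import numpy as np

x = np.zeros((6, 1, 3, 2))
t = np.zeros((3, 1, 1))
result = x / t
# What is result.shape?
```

(6, 3, 3, 2)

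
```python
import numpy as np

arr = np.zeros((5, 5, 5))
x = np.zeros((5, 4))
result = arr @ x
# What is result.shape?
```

(5, 5, 4)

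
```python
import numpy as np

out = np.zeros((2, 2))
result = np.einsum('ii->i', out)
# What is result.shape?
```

(2,)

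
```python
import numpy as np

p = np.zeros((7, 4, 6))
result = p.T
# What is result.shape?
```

(6, 4, 7)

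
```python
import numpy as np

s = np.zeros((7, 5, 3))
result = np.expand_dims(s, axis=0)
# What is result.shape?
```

(1, 7, 5, 3)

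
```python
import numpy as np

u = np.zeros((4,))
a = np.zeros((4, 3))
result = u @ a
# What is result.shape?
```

(3,)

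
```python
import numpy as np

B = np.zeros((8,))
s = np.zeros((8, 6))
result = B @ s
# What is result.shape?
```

(6,)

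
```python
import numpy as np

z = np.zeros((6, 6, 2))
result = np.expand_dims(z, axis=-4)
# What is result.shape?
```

(1, 6, 6, 2)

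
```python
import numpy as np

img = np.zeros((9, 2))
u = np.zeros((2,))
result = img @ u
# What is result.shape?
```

(9,)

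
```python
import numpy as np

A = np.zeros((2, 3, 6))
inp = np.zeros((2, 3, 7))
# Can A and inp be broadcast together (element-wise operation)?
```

No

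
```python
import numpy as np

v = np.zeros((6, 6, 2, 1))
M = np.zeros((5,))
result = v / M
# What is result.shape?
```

(6, 6, 2, 5)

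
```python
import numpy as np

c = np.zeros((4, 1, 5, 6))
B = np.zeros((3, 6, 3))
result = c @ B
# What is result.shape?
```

(4, 3, 5, 3)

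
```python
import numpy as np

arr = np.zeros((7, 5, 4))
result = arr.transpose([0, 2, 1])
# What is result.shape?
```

(7, 4, 5)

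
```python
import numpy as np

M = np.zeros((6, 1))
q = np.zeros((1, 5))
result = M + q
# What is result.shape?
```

(6, 5)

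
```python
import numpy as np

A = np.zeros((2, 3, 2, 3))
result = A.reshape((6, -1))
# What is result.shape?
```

(6, 6)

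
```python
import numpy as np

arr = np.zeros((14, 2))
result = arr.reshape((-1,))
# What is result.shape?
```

(28,)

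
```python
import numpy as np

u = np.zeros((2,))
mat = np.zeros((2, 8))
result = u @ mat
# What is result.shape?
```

(8,)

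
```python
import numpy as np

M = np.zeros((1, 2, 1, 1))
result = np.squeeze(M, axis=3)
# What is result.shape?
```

(1, 2, 1)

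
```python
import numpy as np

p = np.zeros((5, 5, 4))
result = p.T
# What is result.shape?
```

(4, 5, 5)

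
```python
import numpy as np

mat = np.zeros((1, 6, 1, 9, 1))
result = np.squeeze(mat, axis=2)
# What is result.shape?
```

(1, 6, 9, 1)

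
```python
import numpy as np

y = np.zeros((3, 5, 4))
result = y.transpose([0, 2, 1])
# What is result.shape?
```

(3, 4, 5)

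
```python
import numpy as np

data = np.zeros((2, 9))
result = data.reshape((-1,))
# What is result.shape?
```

(18,)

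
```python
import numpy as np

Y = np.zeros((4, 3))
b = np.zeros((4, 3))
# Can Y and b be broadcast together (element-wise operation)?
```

Yes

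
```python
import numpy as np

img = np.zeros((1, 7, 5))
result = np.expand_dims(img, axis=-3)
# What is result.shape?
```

(1, 1, 7, 5)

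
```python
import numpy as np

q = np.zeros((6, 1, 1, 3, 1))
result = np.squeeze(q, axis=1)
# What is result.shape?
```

(6, 1, 3, 1)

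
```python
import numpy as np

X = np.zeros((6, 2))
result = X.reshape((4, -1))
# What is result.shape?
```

(4, 3)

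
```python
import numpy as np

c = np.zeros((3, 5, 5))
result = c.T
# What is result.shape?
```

(5, 5, 3)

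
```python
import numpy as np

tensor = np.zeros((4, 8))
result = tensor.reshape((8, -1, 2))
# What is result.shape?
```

(8, 2, 2)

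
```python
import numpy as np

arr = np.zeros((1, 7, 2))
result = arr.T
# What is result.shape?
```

(2, 7, 1)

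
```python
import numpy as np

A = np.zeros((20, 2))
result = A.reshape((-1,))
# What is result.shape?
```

(40,)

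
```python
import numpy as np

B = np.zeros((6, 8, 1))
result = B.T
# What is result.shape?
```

(1, 8, 6)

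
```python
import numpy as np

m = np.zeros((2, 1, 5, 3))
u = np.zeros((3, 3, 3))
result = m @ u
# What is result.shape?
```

(2, 3, 5, 3)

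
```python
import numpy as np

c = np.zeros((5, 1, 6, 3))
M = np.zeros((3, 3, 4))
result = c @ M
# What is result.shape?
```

(5, 3, 6, 4)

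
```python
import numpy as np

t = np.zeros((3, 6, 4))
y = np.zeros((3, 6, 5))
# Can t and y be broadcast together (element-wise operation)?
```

No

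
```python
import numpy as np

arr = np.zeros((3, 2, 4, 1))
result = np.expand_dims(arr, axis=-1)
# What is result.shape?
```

(3, 2, 4, 1, 1)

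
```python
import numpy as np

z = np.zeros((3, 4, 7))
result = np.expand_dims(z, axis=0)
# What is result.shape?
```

(1, 3, 4, 7)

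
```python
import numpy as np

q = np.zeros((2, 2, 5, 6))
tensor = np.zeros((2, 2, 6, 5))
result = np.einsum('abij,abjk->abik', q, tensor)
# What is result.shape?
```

(2, 2, 5, 5)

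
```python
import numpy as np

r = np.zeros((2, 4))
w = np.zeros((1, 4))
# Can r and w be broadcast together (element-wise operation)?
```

Yes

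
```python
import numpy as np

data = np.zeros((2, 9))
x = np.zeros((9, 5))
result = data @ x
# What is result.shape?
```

(2, 5)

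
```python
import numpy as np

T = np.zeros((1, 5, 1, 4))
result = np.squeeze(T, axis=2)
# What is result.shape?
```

(1, 5, 4)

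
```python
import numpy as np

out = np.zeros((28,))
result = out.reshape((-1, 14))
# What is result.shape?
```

(2, 14)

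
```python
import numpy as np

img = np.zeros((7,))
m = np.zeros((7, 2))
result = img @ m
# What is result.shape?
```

(2,)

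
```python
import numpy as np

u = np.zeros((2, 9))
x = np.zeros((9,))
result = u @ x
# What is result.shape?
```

(2,)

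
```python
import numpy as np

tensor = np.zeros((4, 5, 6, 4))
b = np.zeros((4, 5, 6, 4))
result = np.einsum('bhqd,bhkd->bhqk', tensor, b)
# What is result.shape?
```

(4, 5, 6, 6)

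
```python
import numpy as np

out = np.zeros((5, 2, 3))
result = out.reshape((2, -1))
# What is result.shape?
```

(2, 15)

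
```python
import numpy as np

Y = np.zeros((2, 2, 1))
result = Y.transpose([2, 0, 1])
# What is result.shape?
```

(1, 2, 2)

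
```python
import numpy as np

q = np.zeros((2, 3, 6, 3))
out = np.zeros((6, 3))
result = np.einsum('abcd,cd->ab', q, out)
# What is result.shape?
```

(2, 3)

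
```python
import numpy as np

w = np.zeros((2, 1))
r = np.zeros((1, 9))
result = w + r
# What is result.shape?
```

(2, 9)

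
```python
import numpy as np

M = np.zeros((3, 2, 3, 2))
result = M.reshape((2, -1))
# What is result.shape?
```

(2, 18)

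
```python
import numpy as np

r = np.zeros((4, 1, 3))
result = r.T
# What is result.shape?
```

(3, 1, 4)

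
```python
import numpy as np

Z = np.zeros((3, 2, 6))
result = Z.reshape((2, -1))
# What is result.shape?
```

(2, 18)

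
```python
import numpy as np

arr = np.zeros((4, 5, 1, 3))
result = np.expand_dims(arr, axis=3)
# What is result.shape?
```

(4, 5, 1, 1, 3)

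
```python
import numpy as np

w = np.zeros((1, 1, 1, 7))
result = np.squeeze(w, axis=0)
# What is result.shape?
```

(1, 1, 7)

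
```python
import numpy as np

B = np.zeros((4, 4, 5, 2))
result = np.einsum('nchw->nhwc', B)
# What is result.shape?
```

(4, 5, 2, 4)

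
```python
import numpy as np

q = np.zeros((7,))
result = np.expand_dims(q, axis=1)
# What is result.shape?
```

(7, 1)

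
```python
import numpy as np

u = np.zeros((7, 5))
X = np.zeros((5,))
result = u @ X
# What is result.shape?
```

(7,)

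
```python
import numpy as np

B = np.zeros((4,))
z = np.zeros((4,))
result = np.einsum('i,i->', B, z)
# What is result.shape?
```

()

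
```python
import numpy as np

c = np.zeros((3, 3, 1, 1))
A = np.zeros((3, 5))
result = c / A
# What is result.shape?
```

(3, 3, 3, 5)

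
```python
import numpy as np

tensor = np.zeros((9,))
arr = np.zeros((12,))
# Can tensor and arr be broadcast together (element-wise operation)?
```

No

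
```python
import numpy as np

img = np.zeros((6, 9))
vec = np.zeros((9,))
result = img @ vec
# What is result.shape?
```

(6,)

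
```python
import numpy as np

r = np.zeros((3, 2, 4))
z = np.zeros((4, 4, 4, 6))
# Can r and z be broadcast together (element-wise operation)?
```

No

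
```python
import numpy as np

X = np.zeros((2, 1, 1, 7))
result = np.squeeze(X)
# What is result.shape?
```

(2, 7)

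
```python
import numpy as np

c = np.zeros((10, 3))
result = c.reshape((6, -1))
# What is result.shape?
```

(6, 5)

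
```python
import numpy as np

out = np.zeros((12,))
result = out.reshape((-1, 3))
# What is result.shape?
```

(4, 3)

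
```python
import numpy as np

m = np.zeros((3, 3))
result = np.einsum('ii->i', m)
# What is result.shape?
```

(3,)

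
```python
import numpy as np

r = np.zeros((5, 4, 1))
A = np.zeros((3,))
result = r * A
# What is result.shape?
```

(5, 4, 3)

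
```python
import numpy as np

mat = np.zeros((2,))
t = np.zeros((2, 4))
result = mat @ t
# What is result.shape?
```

(4,)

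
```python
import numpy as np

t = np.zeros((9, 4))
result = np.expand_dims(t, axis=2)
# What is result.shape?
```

(9, 4, 1)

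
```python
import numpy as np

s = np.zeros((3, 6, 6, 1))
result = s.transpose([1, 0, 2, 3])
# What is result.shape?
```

(6, 3, 6, 1)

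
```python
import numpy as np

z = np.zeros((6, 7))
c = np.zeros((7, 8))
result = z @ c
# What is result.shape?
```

(6, 8)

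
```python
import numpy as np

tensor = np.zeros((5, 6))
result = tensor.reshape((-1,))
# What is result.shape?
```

(30,)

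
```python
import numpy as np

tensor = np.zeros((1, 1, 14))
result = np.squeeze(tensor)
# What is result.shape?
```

(14,)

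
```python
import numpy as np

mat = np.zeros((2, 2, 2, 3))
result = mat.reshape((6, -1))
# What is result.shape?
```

(6, 4)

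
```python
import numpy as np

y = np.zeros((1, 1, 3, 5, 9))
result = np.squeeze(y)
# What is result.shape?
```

(3, 5, 9)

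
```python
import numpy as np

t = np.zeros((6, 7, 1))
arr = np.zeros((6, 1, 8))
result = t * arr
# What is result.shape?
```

(6, 7, 8)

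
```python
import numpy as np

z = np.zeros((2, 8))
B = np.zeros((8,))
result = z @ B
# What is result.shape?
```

(2,)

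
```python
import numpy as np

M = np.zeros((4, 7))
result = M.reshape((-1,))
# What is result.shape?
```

(28,)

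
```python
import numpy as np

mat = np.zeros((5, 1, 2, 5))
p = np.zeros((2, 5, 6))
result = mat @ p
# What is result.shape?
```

(5, 2, 2, 6)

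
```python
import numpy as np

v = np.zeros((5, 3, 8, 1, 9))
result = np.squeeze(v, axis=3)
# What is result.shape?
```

(5, 3, 8, 9)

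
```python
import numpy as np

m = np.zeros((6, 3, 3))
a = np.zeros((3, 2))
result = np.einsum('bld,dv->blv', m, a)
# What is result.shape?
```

(6, 3, 2)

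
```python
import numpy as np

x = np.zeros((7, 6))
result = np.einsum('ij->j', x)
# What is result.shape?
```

(6,)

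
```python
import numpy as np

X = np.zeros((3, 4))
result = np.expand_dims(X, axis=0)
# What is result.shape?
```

(1, 3, 4)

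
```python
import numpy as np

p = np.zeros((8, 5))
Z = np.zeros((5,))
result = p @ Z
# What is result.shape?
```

(8,)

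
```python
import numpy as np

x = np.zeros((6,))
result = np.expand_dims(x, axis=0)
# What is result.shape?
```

(1, 6)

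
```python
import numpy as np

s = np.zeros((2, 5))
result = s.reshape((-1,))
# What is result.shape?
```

(10,)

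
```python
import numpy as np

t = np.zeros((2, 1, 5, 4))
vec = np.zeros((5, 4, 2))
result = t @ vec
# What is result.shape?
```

(2, 5, 5, 2)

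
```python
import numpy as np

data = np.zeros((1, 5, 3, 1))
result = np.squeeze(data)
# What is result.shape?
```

(5, 3)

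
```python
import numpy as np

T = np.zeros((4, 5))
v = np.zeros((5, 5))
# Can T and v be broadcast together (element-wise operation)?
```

No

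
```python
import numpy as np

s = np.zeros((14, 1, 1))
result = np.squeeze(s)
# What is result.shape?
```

(14,)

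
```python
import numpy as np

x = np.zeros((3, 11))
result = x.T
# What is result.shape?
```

(11, 3)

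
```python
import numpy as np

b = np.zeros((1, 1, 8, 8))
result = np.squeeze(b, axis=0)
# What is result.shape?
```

(1, 8, 8)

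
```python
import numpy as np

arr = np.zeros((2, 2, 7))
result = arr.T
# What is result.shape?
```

(7, 2, 2)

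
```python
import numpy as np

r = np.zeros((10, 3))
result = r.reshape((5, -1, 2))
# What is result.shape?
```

(5, 3, 2)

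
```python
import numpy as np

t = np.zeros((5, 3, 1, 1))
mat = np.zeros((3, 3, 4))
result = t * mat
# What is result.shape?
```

(5, 3, 3, 4)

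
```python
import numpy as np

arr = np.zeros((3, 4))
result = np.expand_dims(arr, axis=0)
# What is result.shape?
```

(1, 3, 4)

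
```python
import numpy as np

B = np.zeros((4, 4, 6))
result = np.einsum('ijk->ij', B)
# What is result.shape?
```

(4, 4)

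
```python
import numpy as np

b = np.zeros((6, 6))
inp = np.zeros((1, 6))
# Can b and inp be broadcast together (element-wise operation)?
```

Yes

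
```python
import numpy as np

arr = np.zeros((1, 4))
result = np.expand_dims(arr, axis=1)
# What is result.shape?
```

(1, 1, 4)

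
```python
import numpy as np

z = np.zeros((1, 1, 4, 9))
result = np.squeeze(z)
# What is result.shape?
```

(4, 9)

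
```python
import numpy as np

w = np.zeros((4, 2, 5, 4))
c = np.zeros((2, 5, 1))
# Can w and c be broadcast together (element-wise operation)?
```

Yes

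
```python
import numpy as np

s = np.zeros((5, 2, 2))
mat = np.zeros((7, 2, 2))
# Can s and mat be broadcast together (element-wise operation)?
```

No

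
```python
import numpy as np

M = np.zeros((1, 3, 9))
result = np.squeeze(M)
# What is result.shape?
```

(3, 9)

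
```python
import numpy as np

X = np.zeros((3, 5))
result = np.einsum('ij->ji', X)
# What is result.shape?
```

(5, 3)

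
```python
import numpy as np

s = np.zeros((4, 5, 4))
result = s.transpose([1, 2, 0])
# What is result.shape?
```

(5, 4, 4)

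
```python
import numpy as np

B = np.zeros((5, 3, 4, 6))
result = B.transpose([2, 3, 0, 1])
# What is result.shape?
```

(4, 6, 5, 3)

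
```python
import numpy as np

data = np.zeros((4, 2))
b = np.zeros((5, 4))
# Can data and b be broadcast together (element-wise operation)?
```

No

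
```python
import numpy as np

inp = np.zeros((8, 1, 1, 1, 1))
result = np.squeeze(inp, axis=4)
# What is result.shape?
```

(8, 1, 1, 1)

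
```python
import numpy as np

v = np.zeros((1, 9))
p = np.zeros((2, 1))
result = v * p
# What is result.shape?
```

(2, 9)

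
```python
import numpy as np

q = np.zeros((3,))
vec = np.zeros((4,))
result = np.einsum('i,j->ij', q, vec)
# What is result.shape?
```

(3, 4)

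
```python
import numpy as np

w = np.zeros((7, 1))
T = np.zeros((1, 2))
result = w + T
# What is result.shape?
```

(7, 2)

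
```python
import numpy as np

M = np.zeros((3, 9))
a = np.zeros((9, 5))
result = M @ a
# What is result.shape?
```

(3, 5)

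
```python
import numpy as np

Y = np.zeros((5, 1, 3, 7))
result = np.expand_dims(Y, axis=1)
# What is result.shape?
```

(5, 1, 1, 3, 7)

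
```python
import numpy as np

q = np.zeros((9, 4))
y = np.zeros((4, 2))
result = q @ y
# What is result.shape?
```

(9, 2)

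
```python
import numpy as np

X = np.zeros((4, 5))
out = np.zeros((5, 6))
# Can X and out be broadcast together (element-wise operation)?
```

No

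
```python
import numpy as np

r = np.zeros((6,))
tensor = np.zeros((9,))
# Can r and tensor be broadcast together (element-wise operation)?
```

No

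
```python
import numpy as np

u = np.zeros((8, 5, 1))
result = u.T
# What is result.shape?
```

(1, 5, 8)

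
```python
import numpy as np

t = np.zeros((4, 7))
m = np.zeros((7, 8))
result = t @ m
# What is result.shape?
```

(4, 8)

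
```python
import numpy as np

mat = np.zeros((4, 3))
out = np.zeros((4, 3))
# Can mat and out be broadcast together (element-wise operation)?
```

Yes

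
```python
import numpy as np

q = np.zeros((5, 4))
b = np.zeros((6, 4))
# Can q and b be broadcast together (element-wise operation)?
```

No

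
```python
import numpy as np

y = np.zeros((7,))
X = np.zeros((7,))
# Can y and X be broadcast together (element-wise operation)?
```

Yes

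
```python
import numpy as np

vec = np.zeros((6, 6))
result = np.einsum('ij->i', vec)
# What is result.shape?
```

(6,)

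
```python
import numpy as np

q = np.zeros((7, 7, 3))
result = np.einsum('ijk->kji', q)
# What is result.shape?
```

(3, 7, 7)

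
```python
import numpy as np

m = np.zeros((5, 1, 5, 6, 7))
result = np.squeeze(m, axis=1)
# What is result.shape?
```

(5, 5, 6, 7)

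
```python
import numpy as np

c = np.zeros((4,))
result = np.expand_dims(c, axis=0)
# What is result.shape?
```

(1, 4)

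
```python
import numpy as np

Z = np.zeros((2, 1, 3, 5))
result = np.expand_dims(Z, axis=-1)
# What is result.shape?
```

(2, 1, 3, 5, 1)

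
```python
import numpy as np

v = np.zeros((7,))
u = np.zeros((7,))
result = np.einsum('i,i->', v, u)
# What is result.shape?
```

()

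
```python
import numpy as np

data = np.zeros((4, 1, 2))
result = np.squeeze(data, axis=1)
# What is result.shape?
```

(4, 2)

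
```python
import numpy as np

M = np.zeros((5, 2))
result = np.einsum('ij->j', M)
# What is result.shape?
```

(2,)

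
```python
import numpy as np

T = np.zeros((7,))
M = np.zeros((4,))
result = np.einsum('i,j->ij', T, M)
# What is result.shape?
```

(7, 4)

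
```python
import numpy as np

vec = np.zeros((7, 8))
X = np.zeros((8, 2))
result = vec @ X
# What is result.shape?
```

(7, 2)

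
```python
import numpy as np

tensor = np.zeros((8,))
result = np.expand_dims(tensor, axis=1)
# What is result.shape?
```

(8, 1)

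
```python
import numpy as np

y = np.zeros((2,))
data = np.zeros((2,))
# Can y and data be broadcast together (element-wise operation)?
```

Yes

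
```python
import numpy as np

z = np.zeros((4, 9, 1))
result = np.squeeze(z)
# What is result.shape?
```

(4, 9)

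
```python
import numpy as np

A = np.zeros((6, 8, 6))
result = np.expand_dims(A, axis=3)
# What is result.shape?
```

(6, 8, 6, 1)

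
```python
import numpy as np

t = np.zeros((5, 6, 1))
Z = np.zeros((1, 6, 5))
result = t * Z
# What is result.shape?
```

(5, 6, 5)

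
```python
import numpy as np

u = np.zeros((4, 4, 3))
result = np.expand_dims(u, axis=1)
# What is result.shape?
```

(4, 1, 4, 3)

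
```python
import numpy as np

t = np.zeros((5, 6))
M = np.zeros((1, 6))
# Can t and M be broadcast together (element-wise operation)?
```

Yes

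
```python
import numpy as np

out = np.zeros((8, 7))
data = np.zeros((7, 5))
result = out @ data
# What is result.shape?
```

(8, 5)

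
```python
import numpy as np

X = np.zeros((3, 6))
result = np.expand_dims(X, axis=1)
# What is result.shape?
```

(3, 1, 6)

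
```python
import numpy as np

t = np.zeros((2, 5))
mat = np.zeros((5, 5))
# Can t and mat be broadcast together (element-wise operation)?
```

No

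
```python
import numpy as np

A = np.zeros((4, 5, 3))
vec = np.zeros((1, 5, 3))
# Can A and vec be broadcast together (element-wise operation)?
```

Yes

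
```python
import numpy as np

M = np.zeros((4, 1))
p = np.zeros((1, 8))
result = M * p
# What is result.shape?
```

(4, 8)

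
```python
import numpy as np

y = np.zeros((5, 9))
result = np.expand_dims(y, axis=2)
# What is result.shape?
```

(5, 9, 1)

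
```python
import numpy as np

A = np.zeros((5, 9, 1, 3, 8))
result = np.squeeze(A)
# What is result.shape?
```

(5, 9, 3, 8)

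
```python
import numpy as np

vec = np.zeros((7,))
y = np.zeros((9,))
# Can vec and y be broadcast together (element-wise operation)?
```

No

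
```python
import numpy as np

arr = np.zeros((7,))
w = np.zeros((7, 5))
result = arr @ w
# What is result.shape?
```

(5,)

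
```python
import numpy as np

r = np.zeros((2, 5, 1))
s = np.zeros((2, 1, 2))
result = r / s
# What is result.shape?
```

(2, 5, 2)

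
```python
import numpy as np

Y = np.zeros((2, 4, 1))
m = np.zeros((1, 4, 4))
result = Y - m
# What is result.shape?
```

(2, 4, 4)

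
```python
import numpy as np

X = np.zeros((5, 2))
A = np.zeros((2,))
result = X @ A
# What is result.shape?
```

(5,)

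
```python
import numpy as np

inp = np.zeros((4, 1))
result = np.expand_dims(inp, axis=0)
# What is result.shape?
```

(1, 4, 1)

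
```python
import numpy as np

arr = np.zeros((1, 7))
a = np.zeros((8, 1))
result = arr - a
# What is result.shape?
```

(8, 7)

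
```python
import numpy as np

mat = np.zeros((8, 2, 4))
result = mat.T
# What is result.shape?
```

(4, 2, 8)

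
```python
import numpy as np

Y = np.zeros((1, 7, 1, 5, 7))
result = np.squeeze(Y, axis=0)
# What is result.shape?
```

(7, 1, 5, 7)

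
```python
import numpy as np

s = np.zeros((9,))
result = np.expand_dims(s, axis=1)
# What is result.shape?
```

(9, 1)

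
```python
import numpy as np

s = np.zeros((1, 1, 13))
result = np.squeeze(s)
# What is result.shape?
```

(13,)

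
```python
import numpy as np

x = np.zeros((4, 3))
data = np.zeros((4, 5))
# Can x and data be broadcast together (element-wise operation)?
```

No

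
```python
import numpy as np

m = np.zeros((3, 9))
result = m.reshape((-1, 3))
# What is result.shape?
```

(9, 3)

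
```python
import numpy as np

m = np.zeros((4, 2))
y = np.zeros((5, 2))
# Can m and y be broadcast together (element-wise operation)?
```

No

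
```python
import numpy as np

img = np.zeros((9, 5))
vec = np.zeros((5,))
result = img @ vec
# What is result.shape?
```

(9,)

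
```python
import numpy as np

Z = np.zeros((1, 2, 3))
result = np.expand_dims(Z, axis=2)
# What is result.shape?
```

(1, 2, 1, 3)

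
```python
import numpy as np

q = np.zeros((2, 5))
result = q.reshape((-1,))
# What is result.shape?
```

(10,)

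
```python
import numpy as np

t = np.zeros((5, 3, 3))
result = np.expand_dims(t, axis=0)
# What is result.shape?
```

(1, 5, 3, 3)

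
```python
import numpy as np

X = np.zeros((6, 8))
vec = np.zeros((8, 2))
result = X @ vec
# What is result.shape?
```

(6, 2)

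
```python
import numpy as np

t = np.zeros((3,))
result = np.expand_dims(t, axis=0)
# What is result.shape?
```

(1, 3)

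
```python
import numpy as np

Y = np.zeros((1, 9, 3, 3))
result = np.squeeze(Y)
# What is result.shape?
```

(9, 3, 3)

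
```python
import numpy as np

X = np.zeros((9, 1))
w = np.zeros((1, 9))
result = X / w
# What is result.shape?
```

(9, 9)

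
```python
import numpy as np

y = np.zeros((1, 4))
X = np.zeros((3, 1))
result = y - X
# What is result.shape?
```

(3, 4)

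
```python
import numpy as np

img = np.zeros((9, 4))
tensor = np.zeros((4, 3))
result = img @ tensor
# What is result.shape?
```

(9, 3)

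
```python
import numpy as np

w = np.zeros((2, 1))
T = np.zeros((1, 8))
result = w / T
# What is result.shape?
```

(2, 8)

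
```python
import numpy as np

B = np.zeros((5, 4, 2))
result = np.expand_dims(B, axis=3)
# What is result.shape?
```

(5, 4, 2, 1)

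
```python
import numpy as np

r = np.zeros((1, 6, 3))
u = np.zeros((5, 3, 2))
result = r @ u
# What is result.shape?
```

(5, 6, 2)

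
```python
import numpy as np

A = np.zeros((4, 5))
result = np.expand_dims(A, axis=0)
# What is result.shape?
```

(1, 4, 5)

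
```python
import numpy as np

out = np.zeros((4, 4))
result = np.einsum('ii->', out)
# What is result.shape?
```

()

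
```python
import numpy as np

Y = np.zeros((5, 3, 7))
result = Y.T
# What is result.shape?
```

(7, 3, 5)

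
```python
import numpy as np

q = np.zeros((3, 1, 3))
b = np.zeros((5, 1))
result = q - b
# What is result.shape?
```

(3, 5, 3)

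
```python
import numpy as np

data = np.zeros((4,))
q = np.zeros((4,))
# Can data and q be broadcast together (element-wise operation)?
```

Yes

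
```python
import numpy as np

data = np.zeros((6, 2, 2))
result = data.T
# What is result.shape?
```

(2, 2, 6)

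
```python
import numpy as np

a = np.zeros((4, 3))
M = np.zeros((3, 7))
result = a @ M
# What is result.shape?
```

(4, 7)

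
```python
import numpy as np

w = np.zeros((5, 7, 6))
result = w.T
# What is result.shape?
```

(6, 7, 5)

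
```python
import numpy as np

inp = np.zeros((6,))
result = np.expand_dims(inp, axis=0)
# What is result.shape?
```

(1, 6)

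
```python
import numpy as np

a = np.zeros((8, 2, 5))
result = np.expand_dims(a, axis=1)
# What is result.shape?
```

(8, 1, 2, 5)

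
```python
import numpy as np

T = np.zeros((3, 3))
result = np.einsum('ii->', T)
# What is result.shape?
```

()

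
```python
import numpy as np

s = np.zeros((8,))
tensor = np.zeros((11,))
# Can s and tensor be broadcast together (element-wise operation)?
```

No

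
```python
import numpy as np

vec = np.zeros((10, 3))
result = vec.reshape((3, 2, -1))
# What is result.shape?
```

(3, 2, 5)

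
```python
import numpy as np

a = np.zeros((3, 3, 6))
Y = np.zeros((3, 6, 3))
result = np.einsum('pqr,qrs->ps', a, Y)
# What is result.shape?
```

(3, 3)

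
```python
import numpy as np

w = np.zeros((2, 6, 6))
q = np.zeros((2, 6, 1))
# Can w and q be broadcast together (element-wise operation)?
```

Yes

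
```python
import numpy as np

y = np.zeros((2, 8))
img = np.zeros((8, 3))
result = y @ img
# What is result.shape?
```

(2, 3)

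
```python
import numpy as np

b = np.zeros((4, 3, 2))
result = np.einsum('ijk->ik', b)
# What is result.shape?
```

(4, 2)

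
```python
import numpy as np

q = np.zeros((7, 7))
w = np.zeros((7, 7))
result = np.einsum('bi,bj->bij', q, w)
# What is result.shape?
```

(7, 7, 7)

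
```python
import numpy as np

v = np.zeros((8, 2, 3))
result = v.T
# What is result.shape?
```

(3, 2, 8)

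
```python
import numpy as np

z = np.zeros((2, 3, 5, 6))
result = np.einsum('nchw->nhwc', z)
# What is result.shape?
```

(2, 5, 6, 3)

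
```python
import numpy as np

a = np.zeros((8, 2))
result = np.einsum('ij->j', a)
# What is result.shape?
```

(2,)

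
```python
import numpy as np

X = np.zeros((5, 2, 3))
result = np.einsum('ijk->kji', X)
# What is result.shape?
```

(3, 2, 5)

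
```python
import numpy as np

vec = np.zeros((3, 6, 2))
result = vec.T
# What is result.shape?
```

(2, 6, 3)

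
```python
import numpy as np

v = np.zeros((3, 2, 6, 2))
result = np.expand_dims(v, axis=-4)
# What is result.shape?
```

(3, 1, 2, 6, 2)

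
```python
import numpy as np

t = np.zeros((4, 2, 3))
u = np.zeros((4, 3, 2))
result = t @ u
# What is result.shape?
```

(4, 2, 2)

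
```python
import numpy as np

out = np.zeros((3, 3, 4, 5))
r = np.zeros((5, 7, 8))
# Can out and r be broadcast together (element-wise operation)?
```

No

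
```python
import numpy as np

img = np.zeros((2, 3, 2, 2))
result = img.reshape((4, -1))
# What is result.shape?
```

(4, 6)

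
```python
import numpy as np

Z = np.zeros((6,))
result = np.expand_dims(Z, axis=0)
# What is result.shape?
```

(1, 6)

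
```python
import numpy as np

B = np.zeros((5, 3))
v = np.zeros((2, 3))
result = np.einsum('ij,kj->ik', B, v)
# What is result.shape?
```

(5, 2)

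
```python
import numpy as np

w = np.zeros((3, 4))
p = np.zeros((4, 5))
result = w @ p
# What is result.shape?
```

(3, 5)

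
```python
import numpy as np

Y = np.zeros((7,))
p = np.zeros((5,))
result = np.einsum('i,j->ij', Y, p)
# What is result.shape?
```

(7, 5)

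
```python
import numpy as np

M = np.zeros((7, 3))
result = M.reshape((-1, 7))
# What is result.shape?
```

(3, 7)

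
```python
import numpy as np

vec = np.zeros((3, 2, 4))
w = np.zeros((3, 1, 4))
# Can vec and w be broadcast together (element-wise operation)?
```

Yes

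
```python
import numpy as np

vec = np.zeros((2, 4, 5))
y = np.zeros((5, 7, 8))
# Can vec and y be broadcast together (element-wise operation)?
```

No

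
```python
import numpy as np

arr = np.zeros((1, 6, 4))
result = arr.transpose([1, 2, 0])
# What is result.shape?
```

(6, 4, 1)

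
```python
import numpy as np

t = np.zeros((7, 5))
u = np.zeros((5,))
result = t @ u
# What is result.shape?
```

(7,)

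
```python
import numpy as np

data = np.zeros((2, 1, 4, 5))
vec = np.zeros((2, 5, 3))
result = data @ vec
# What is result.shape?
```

(2, 2, 4, 3)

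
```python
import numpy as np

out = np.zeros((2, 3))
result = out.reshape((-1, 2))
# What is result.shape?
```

(3, 2)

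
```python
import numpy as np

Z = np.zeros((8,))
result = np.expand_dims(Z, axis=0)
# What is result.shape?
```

(1, 8)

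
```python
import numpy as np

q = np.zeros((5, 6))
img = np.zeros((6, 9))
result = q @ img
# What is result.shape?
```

(5, 9)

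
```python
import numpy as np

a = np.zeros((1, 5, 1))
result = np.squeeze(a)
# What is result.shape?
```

(5,)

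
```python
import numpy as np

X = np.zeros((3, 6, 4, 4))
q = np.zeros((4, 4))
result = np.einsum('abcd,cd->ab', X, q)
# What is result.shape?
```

(3, 6)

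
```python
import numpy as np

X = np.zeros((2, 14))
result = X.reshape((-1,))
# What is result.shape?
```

(28,)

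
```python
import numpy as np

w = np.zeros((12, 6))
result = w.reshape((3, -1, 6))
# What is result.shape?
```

(3, 4, 6)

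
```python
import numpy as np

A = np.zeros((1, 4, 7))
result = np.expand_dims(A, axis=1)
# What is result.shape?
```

(1, 1, 4, 7)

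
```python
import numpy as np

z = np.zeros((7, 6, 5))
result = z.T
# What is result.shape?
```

(5, 6, 7)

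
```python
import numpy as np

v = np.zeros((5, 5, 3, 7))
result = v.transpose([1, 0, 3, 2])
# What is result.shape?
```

(5, 5, 7, 3)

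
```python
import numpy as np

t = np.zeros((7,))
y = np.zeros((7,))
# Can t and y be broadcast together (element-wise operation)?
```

Yes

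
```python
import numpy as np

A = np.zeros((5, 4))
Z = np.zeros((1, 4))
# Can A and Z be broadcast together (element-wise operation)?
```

Yes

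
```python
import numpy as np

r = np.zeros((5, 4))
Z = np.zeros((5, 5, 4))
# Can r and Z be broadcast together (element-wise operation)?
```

Yes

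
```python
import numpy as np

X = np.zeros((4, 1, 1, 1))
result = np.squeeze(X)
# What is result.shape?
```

(4,)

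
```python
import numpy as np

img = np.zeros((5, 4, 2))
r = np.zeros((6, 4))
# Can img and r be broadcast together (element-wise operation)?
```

No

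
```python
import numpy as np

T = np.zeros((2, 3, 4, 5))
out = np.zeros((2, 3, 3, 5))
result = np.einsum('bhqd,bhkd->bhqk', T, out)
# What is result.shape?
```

(2, 3, 4, 3)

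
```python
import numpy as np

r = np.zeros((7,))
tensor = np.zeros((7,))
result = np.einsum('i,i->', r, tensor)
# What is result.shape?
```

()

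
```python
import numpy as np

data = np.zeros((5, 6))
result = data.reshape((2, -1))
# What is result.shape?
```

(2, 15)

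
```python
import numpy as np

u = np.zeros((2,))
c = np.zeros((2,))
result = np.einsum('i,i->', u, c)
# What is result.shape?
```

()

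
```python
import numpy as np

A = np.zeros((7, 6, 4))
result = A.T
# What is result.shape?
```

(4, 6, 7)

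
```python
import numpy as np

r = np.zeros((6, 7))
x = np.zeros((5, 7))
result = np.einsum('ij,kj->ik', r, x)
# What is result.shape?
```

(6, 5)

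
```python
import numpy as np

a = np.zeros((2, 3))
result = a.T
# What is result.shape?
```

(3, 2)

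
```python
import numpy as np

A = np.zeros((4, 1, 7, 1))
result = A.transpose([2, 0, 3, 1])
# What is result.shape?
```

(7, 4, 1, 1)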